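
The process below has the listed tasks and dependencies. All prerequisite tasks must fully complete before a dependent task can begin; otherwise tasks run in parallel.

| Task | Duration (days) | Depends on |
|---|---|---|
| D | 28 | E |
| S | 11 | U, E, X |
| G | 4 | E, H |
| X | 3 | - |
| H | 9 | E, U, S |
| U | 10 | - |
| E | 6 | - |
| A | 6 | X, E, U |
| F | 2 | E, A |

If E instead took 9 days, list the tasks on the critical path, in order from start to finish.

E, D

As given, the longest chain is E→D = 6+28 = 34, so the finish is 34 days.
E is on the critical path; changing it to 9 makes that path 37 days.
That remains the longest chain; total 37 days.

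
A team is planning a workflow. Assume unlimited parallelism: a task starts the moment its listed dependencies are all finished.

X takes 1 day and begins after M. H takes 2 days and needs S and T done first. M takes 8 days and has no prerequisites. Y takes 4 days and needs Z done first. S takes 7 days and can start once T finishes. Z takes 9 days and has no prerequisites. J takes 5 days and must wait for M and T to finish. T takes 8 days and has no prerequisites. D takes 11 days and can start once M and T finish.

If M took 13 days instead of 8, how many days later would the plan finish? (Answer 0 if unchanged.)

5

Critical path before the change: M→D = 8+11 = 19 giving 19 days.
M lies on that path, so at 13 days the path becomes 24 days.
The critical path is still M→D; finish is now 24 days.
Change in finish: 24 − 19 = +5 days.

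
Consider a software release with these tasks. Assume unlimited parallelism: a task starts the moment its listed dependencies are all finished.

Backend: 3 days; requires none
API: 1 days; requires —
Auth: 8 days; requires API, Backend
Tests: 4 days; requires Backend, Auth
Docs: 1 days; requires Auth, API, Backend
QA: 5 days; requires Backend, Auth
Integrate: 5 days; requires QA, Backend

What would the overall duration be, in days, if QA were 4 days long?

20

Critical path before the change: Backend→Auth→QA→Integrate = 3+8+5+5 = 21 giving 21 days.
QA is on the critical path; changing it to 4 makes that path 20 days.
That remains the longest chain; total 20 days.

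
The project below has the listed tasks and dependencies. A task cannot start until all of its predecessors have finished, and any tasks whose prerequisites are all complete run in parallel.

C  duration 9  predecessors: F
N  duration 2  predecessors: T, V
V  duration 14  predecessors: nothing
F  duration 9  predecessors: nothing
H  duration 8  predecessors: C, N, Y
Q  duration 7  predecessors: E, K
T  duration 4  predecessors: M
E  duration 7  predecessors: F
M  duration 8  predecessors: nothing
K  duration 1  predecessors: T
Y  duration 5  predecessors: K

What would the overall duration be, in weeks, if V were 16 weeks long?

26

Critical path before the change: M→T→K→Y→H = 8+4+1+5+8 = 26 giving 26 weeks.
The longest path through V is only 24 weeks, so V has float 2.
The binding chain switches to V→N→H = 16+2+8 = 26; finish 26 weeks.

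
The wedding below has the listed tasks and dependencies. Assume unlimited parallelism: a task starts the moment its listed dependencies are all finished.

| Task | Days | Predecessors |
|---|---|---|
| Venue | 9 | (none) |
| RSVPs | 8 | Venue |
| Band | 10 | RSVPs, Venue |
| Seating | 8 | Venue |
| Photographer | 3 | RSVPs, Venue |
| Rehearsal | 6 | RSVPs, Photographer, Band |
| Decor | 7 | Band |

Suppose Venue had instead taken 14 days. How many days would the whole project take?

Critical path before the change: Venue→RSVPs→Band→Decor = 9+8+10+7 = 34 giving 34 days.
Venue lies on that path, so at 14 days the path becomes 39 days.
No other chain overtakes it, so the finish is 39 days.

39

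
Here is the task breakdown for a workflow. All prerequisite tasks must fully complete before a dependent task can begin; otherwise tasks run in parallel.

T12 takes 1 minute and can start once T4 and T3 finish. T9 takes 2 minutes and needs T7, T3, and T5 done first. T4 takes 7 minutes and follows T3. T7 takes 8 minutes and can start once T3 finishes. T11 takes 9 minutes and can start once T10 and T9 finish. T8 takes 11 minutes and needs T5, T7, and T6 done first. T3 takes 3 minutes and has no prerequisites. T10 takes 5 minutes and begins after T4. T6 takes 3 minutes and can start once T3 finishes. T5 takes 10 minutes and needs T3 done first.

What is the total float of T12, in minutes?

T3→T4→T10→T11 = 3+7+5+9 = 24 sets the makespan at 24 minutes.
T12 finishes as early as 11 and must finish by 24.
Float = 24 − 11 = 13.

13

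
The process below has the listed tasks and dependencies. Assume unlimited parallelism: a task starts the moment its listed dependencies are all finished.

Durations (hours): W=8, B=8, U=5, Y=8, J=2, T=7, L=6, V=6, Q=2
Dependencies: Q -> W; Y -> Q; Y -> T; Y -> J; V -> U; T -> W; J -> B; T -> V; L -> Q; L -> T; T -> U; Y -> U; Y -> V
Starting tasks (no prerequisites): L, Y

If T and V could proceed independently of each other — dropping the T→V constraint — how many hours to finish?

23

Original critical path: Y→T→V→U = 8+7+6+5 = 26 ⇒ 26 hours.
Without T→V, V's earliest start moves from 15 to 8.
After: Y→T→W = 8+7+8 = 23 → 23 hours.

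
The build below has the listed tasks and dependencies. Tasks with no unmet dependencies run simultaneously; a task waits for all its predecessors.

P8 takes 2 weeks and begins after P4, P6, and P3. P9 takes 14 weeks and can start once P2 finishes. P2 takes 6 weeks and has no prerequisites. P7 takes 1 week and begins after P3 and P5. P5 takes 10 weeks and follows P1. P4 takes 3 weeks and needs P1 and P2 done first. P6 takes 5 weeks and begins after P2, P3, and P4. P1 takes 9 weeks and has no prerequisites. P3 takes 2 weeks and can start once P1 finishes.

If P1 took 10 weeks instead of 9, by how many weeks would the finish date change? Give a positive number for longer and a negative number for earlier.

Critical path before the change: P1→P5→P7 = 9+10+1 = 20 giving 20 weeks.
Since P1 is critical, the +1 change carries straight to that chain (now 21 weeks).
No other chain overtakes it, so the finish is 21 weeks.
Change in finish: 21 − 20 = +1 weeks.

1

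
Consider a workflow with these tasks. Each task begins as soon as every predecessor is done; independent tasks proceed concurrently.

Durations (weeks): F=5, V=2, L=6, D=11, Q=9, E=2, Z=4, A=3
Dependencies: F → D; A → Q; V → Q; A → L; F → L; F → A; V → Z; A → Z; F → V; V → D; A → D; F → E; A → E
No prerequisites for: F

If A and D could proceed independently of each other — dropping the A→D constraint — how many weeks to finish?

Original critical path: F→A→D = 5+3+11 = 19 ⇒ 19 weeks.
Without A→D, D's earliest start moves from 8 to 7.
The longest chain is now F→V→D = 5+2+11 = 18, so the workflow takes 18 weeks.

18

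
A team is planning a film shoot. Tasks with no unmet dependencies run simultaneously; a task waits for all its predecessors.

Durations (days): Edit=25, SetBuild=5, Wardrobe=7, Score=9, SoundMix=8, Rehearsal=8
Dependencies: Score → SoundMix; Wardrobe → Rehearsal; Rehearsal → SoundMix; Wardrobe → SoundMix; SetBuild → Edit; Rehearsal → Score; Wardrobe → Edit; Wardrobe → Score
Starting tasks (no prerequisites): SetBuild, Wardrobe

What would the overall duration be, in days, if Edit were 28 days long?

35

The binding path is Wardrobe→Edit = 7+25 = 32; finish at 32 days.
Edit lies on that path, so at 28 days the path becomes 35 days.
No other chain overtakes it, so the finish is 35 days.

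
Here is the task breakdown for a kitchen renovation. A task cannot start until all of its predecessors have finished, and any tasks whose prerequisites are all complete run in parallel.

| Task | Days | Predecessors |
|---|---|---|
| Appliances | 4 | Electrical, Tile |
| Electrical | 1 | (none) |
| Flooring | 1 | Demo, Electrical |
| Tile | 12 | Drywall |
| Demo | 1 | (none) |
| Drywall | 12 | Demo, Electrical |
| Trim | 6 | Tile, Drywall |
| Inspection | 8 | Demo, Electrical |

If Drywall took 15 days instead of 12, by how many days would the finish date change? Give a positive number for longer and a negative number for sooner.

Actual critical path: Demo→Drywall→Tile→Trim = 1+12+12+6 = 31 ⇒ 31 days.
Since Drywall is critical, the +3 change carries straight to that chain (now 34 days).
The critical path is still Demo→Drywall→Tile→Trim; finish is now 34 days.
Change in finish: 34 − 31 = +3 days.

3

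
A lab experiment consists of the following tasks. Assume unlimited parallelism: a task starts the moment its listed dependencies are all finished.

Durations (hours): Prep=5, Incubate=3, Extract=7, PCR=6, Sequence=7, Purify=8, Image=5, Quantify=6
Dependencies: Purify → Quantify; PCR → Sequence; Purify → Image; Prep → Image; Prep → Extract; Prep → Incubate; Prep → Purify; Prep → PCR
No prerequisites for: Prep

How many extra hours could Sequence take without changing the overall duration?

Critical path: Prep→Purify→Quantify = 5+8+6 = 19, so the finish is 19 hours.
Sequence finishes as early as 18 and must finish by 19.
Float = 19 − 18 = 1.

1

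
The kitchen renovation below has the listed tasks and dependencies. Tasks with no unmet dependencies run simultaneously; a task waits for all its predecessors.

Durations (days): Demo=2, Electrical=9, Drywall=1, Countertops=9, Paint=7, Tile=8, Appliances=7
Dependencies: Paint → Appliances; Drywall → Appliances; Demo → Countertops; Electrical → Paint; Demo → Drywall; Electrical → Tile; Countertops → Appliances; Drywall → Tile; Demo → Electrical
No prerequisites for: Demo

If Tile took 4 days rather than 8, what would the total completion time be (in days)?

25

The binding path is Demo→Electrical→Paint→Appliances = 2+9+7+7 = 25; finish at 25 days.
Tile is off the critical path — its longest chain is 19 days, giving 6 of slack.
That remains the longest chain; total 25 days.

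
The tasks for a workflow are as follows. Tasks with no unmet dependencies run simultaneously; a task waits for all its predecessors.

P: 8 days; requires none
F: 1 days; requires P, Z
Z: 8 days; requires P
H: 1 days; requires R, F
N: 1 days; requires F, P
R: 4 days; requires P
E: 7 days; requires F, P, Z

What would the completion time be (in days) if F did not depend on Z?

Before: longest chain P→Z→F→E = 8+8+1+7 = 24, finish 24.
Without Z→F, F's earliest start moves from 16 to 8.
After: P→Z→E = 8+8+7 = 23 → 23 days.

23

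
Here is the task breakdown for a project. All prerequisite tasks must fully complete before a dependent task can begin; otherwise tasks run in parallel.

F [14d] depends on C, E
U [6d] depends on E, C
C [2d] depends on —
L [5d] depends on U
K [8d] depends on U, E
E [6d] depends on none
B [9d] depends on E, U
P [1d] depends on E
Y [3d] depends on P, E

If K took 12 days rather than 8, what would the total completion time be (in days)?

As given, the longest chain is E→U→B = 6+6+9 = 21, so the finish is 21 days.
The longest path through K is only 20 days, so K has float 1.
New critical path: E→U→K = 6+6+12 = 24 ⇒ 24 days.

24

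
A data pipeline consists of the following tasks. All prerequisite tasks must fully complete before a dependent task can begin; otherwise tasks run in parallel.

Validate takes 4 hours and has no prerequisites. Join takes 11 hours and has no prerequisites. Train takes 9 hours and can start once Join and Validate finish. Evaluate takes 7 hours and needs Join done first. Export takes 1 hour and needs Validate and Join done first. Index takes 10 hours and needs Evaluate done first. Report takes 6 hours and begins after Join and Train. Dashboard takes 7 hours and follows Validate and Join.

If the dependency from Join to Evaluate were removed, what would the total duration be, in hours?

With the dependency in place, Join→Evaluate→Index = 11+7+10 = 28 sets the finish at 28 hours.
Without Join→Evaluate, Evaluate's earliest start moves from 11 to 0.
After: Join→Train→Report = 11+9+6 = 26 → 26 hours.

26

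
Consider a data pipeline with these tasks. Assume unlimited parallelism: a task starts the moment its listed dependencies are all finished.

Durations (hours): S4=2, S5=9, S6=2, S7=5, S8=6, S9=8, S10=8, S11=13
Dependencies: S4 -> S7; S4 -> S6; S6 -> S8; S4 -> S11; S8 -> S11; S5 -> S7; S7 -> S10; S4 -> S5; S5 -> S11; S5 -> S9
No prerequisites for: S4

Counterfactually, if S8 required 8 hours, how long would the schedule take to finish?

The binding path is S4→S5→S7→S10 = 2+9+5+8 = 24; finish at 24 hours.
S8 is off the critical path — its longest chain is 23 hours, giving 1 of slack.
New critical path: S4→S6→S8→S11 = 2+2+8+13 = 25 ⇒ 25 hours.

25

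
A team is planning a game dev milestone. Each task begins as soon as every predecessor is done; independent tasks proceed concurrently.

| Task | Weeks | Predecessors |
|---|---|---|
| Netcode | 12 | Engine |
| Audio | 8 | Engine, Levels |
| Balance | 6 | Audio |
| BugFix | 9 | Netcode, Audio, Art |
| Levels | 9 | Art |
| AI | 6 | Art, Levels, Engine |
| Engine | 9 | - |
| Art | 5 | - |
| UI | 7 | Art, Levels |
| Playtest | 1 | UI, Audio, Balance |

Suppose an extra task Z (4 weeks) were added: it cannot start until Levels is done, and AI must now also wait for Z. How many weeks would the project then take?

Originally the project takes 31 weeks.
With Z inserted, AI now waits for max(Art, Levels, Engine, Z).
New critical path: Art→Levels→Audio→BugFix = 5+9+8+9 = 31 ⇒ 31 weeks.

31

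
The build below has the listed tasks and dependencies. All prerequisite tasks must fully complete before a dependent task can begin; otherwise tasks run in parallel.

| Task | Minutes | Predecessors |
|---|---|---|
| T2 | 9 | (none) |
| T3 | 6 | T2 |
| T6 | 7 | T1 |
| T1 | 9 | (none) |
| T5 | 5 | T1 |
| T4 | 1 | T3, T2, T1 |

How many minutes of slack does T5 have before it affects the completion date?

2

T1→T6 = 9+7 = 16 sets the makespan at 16 minutes.
The longest chain containing T5 totals 14 minutes.
So T5 can slip 16 − 14 = 2 minutes.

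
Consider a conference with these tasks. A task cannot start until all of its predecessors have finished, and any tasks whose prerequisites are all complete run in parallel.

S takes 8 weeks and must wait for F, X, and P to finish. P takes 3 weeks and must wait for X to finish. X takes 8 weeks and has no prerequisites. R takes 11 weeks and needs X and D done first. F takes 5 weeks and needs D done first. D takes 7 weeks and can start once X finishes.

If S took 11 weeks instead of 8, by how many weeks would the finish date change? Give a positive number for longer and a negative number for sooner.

Critical path before the change: X→D→F→S = 8+7+5+8 = 28 giving 28 weeks.
S lies on that path, so at 11 weeks the path becomes 31 weeks.
The critical path is still X→D→F→S; finish is now 31 weeks.
Change in finish: 31 − 28 = +3 weeks.

3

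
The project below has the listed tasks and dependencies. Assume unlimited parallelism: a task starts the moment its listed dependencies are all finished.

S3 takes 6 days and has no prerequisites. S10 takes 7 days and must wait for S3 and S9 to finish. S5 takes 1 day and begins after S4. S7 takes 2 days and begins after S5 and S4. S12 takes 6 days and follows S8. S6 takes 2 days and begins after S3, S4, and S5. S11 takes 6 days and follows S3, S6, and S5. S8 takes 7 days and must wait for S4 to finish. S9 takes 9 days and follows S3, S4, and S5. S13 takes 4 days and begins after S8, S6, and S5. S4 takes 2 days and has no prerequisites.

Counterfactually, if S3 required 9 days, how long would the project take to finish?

25

As given, the longest chain is S3→S9→S10 = 6+9+7 = 22, so the finish is 22 days.
S3 is on the critical path; changing it to 9 makes that path 25 days.
No other chain overtakes it, so the finish is 25 days.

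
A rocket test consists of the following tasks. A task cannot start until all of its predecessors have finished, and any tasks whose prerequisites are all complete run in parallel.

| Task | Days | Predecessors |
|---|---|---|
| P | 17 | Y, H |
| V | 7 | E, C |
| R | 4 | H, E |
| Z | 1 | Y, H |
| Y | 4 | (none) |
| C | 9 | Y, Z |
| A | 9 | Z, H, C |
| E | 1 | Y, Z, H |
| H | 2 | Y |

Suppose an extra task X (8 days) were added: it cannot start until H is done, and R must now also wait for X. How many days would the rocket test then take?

25

Originally the rocket test takes 25 days.
With X inserted, R now waits for max(H, E, X).
New critical path: Y→H→Z→C→A = 4+2+1+9+9 = 25 ⇒ 25 days.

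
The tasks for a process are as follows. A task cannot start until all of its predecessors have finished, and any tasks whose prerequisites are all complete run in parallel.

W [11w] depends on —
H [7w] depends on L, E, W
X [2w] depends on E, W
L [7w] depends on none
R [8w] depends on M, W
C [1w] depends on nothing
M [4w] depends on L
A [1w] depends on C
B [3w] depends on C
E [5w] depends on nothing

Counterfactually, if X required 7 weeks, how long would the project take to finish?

19

The binding path is L→M→R = 7+4+8 = 19; finish at 19 weeks.
The longest path through X is only 13 weeks, so X has float 6.
No other chain overtakes it, so the finish is 19 weeks.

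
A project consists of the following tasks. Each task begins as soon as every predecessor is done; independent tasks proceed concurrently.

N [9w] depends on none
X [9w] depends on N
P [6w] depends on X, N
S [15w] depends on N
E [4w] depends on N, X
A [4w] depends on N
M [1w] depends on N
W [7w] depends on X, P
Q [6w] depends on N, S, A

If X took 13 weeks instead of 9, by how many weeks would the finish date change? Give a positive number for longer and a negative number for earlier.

4

Critical path before the change: N→X→P→W = 9+9+6+7 = 31 giving 31 weeks.
X lies on that path, so at 13 weeks the path becomes 35 weeks.
No other chain overtakes it, so the finish is 35 weeks.
Change in finish: 35 − 31 = +4 weeks.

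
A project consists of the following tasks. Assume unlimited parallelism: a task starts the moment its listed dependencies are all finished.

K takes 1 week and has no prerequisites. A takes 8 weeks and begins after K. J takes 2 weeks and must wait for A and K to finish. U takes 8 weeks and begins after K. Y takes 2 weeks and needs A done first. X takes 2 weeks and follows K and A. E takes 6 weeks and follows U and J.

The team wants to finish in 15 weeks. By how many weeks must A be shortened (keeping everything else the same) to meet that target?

2

Current finish: 17 weeks; target: 15.
A is on every critical path, so each week cut from A cuts the finish by one (this holds down to a finish of 15).
Need 17 − 15 = 2 weeks off A → A becomes 6 weeks, finish becomes 15.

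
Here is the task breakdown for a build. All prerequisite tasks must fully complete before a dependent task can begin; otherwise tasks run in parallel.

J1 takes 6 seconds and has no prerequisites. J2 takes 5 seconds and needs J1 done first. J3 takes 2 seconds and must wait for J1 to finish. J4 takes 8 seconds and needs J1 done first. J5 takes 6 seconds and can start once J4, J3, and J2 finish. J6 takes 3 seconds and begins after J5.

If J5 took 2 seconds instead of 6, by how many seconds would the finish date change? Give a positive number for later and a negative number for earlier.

Critical path before the change: J1→J4→J5→J6 = 6+8+6+3 = 23 giving 23 seconds.
Since J5 is critical, the -4 change carries straight to that chain (now 19 seconds).
No other chain overtakes it, so the finish is 19 seconds.
Change in finish: 19 − 23 = -4 seconds.

-4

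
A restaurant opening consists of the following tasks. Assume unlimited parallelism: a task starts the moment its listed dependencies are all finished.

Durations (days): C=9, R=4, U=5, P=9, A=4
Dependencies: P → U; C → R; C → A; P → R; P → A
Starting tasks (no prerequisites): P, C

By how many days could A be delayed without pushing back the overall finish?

P→U = 9+5 = 14 sets the makespan at 14 days.
A finishes as early as 13 and must finish by 14.
So A can slip 14 − 13 = 1 day.

1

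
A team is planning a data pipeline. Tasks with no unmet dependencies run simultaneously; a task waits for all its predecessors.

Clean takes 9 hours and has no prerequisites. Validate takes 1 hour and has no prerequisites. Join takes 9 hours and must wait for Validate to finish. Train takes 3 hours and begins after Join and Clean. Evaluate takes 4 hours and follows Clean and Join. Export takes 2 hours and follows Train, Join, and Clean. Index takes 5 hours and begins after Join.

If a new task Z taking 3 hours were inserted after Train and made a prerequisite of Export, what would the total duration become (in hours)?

18

Originally the plan takes 15 hours.
With Z inserted, Export now waits for max(Train, Join, Clean, Z).
New critical path: Validate→Join→Train→Z→Export = 1+9+3+3+2 = 18 ⇒ 18 hours.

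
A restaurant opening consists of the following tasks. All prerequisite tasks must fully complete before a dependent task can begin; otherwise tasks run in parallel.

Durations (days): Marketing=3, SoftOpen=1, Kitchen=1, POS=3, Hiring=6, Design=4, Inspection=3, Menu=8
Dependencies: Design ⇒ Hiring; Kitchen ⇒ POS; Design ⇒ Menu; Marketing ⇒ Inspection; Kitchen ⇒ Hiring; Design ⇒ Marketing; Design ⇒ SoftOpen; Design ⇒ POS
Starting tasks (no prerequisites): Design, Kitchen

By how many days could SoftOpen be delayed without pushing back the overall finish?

7

The longest chain is Design→Menu = 4+8 = 12; overall finish 12 days.
The longest chain containing SoftOpen totals 5 days.
So SoftOpen can slip 12 − 5 = 7 days.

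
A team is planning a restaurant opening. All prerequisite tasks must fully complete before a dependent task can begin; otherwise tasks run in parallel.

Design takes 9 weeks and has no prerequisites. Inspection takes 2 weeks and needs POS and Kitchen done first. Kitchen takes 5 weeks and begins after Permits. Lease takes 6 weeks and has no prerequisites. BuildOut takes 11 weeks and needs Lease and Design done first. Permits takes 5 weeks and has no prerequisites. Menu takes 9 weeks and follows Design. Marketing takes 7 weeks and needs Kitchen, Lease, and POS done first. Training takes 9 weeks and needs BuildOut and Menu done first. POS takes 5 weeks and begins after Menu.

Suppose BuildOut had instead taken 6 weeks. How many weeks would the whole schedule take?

As given, the longest chain is Design→Menu→POS→Marketing = 9+9+5+7 = 30, so the finish is 30 weeks.
BuildOut is off the critical path — its longest chain is 29 weeks, giving 1 of slack.
The critical path is still Design→Menu→POS→Marketing; finish is now 30 weeks.

30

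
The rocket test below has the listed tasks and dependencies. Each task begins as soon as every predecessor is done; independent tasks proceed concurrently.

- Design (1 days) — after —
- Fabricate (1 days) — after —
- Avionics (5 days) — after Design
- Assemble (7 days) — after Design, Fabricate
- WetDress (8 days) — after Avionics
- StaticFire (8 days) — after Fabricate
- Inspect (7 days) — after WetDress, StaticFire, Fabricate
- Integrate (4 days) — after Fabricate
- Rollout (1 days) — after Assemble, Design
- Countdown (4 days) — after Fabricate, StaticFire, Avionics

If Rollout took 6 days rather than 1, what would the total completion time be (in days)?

21

Baseline: Design→Avionics→WetDress→Inspect = 1+5+8+7 = 21 → 21 days.
The longest path through Rollout is only 9 days, so Rollout has float 12.
The critical path is still Design→Avionics→WetDress→Inspect; finish is now 21 days.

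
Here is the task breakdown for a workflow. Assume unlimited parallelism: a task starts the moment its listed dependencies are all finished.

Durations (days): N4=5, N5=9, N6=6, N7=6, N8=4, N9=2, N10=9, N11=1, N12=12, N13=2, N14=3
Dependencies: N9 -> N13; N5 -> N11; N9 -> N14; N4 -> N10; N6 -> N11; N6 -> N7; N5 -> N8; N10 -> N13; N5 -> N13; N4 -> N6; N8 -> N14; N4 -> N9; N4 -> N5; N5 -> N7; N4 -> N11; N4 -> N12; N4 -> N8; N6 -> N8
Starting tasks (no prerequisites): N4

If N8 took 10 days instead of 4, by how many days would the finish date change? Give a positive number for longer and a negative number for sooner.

6

The binding path is N4→N5→N8→N14 = 5+9+4+3 = 21; finish at 21 days.
Since N8 is critical, the +6 change carries straight to that chain (now 27 days).
No other chain overtakes it, so the finish is 27 days.
Change in finish: 27 − 21 = +6 days.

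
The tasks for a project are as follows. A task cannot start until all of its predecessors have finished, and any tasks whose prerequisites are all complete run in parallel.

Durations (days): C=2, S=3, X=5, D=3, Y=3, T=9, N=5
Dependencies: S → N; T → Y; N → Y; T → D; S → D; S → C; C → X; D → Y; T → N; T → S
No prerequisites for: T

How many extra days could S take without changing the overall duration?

Critical path: T→S→N→Y = 9+3+5+3 = 20, so the finish is 20 days.
Longest path through S: 20 days (earliest finish 12, latest finish 12).
So S can slip 12 − 12 = 0 days.

0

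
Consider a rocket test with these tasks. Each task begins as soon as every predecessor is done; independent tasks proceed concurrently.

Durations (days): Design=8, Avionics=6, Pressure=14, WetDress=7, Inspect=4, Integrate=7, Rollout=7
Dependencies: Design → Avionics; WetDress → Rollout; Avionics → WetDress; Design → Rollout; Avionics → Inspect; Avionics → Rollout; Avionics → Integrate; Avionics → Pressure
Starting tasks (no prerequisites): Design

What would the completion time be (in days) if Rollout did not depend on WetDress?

With the dependency in place, Design→Avionics→Pressure = 8+6+14 = 28 sets the finish at 28 days.
Without WetDress→Rollout, Rollout's earliest start moves from 21 to 14.
The longest chain is now Design→Avionics→Pressure = 8+6+14 = 28, so the job takes 28 days.

28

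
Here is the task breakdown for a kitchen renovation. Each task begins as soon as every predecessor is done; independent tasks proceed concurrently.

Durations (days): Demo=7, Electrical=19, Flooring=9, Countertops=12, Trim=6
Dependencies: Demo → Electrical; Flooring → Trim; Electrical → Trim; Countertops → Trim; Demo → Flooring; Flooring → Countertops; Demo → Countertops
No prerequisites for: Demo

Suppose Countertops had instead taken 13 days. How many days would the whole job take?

35

Baseline: Demo→Flooring→Countertops→Trim = 7+9+12+6 = 34 → 34 days.
Since Countertops is critical, the +1 change carries straight to that chain (now 35 days).
No other chain overtakes it, so the finish is 35 days.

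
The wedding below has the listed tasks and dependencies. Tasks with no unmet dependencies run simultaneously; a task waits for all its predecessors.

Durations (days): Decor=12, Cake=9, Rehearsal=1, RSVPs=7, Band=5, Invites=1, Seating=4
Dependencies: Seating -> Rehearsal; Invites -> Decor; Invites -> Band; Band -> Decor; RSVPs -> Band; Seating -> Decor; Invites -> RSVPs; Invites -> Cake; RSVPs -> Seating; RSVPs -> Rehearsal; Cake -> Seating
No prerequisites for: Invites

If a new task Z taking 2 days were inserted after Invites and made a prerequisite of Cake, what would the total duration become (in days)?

28

Originally the job takes 26 days.
With Z inserted, Cake now waits for max(Invites, Z).
New critical path: Invites→Z→Cake→Seating→Decor = 1+2+9+4+12 = 28 ⇒ 28 days.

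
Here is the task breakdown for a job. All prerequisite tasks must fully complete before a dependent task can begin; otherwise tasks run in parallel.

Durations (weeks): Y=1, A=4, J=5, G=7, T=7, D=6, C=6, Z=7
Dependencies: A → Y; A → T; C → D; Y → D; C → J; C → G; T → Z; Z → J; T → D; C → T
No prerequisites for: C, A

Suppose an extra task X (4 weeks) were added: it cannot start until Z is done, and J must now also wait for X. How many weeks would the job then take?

29

Originally the job takes 25 weeks.
With X inserted, J now waits for max(Z, C, X).
New critical path: C→T→Z→X→J = 6+7+7+4+5 = 29 ⇒ 29 weeks.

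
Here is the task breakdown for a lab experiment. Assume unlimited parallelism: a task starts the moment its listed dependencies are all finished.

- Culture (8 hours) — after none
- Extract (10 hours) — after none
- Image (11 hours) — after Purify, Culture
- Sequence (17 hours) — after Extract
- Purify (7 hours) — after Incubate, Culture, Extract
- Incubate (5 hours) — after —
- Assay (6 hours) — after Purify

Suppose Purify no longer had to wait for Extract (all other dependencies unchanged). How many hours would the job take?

27

Original critical path: Extract→Purify→Image = 10+7+11 = 28 ⇒ 28 hours.
Without Extract→Purify, Purify's earliest start moves from 10 to 8.
The longest chain is now Extract→Sequence = 10+17 = 27, so the job takes 27 hours.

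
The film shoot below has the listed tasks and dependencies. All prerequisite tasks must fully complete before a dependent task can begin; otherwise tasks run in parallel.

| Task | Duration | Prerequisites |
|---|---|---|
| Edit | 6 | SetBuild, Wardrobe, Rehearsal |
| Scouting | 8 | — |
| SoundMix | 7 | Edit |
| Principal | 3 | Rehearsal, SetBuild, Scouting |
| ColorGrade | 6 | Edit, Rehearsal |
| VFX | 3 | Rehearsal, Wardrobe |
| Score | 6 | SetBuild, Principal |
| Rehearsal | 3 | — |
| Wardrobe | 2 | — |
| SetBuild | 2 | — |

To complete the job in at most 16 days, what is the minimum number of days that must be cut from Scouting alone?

Current finish: 17 days; target: 16.
Scouting is on every critical path, so each day cut from Scouting cuts the finish by one (this holds down to a finish of 16).
Need 17 − 16 = 1 day off Scouting → Scouting becomes 7 days, finish becomes 16.

1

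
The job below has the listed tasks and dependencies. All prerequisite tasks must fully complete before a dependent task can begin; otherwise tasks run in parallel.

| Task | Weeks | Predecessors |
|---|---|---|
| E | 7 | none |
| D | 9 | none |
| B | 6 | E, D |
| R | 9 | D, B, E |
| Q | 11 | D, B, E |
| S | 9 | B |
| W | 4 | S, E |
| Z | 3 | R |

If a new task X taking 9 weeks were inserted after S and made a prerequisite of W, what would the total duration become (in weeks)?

37

Originally the job takes 28 weeks.
With X inserted, W now waits for max(S, E, X).
New critical path: D→B→S→X→W = 9+6+9+9+4 = 37 ⇒ 37 weeks.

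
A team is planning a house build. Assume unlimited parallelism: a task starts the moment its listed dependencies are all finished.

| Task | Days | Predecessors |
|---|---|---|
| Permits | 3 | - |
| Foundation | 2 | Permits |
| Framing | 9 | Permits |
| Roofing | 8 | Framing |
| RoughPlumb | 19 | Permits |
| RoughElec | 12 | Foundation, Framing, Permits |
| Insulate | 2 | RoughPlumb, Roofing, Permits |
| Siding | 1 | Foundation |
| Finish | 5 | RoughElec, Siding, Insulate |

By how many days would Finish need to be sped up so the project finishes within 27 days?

Current finish: 29 days; target: 27.
Finish is on every critical path, so each day cut from Finish cuts the finish by one (this holds down to a finish of 25).
Need 29 − 27 = 2 days off Finish → Finish becomes 3 days, finish becomes 27.

2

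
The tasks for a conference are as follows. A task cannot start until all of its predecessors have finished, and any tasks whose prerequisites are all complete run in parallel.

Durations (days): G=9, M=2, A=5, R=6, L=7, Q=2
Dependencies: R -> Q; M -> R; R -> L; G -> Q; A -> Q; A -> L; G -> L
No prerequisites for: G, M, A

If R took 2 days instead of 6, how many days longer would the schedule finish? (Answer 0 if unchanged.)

0

As given, the longest chain is G→L = 9+7 = 16, so the finish is 16 days.
The longest path through R is only 15 days, so R has float 1.
That remains the longest chain; total 16 days.
Change in finish: 16 − 16 = +0 days.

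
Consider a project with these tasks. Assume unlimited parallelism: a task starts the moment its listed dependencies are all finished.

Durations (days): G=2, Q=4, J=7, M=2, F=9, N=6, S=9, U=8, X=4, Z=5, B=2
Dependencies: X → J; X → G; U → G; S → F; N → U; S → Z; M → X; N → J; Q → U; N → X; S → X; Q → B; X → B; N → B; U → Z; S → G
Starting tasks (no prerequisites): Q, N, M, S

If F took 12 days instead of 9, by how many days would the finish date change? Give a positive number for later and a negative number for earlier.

1

The binding path is S→X→J = 9+4+7 = 20; finish at 20 days.
F is off the critical path — its longest chain is 18 days, giving 2 of slack.
The binding chain switches to S→F = 9+12 = 21; finish 21 days.
Change in finish: 21 − 20 = +1 days.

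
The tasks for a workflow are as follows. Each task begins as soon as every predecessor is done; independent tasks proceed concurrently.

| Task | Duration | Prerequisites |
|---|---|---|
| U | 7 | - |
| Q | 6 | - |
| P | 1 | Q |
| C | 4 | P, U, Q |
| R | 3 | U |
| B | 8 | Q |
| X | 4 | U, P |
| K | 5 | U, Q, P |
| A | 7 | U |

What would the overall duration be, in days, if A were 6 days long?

14

As given, the longest chain is U→A = 7+7 = 14, so the finish is 14 days.
Since A is critical, the -1 change carries straight to that chain (now 13 days).
Now Q→B = 6+8 = 14 is longest, so the finish becomes 14 days.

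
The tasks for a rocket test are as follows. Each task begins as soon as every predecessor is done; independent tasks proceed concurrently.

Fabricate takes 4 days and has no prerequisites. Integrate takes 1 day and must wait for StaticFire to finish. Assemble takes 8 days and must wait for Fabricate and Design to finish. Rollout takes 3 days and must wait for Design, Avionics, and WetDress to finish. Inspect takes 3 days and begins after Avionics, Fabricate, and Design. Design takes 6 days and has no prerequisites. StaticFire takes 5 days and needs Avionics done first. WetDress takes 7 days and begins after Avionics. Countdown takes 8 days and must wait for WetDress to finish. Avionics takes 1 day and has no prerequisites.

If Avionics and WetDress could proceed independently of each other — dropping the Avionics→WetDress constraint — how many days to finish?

15

With the dependency in place, Avionics→WetDress→Countdown = 1+7+8 = 16 sets the finish at 16 days.
Without Avionics→WetDress, WetDress's earliest start moves from 1 to 0.
The longest chain is now WetDress→Countdown = 7+8 = 15, so the rocket test takes 15 days.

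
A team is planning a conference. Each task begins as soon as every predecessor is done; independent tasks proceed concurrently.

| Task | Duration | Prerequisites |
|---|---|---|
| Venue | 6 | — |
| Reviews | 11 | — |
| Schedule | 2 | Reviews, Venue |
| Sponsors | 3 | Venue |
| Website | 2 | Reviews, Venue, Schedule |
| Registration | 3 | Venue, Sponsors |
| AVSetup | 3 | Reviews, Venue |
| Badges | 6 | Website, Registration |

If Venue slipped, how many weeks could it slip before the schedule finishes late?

Critical path: Reviews→Schedule→Website→Badges = 11+2+2+6 = 21, so the finish is 21 weeks.
Longest path through Venue: 18 weeks (earliest finish 6, latest finish 9).
Float = 21 − 18 = 3.

3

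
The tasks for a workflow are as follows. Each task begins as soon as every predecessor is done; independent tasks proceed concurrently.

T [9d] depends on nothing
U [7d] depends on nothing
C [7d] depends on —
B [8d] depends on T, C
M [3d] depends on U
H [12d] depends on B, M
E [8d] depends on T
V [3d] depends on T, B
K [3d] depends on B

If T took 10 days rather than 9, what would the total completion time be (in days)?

30

Critical path before the change: T→B→H = 9+8+12 = 29 giving 29 days.
T is on the critical path; changing it to 10 makes that path 30 days.
No other chain overtakes it, so the finish is 30 days.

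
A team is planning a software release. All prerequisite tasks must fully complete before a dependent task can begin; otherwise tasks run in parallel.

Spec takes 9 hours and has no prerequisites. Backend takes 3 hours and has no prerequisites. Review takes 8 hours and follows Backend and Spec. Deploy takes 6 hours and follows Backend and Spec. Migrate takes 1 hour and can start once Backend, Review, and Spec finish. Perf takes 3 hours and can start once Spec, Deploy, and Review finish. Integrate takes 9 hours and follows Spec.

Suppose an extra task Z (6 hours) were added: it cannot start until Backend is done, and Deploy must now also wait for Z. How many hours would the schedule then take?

Originally the schedule takes 20 hours.
With Z inserted, Deploy now waits for max(Backend, Spec, Z).
New critical path: Spec→Review→Perf = 9+8+3 = 20 ⇒ 20 hours.

20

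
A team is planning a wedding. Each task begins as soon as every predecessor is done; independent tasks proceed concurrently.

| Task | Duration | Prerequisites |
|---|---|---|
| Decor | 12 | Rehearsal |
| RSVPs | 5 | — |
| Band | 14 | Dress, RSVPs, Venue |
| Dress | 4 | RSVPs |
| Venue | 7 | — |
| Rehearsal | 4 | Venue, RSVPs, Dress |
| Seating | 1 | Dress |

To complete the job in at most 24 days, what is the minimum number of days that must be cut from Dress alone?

Current finish: 25 days; target: 24.
Dress is on every critical path, so each day cut from Dress cuts the finish by one (this holds down to a finish of 23).
Need 25 − 24 = 1 day off Dress → Dress becomes 3 days, finish becomes 24.

1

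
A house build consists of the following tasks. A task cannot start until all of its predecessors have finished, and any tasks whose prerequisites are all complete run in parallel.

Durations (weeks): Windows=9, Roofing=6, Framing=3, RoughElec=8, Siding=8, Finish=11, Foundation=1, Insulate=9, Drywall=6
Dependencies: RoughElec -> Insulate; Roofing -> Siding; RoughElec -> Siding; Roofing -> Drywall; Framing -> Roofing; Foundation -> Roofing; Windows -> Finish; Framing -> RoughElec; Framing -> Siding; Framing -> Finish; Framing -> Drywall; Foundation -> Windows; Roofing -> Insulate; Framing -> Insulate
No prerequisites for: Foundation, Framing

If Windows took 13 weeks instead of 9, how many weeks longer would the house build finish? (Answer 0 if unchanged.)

Baseline: Foundation→Windows→Finish = 1+9+11 = 21 → 21 weeks.
Windows lies on that path, so at 13 weeks the path becomes 25 weeks.
That remains the longest chain; total 25 weeks.
Change in finish: 25 − 21 = +4 weeks.

4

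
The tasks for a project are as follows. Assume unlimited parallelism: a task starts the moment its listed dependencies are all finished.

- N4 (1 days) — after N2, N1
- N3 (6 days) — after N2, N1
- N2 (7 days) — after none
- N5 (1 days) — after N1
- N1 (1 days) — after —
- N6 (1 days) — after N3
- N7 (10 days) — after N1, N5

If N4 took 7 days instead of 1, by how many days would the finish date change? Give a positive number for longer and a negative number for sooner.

Critical path before the change: N2→N3→N6 = 7+6+1 = 14 giving 14 days.
N4 has 6 days of float (longest path through it is 8).
That remains the longest chain; total 14 days.
Change in finish: 14 − 14 = +0 days.

0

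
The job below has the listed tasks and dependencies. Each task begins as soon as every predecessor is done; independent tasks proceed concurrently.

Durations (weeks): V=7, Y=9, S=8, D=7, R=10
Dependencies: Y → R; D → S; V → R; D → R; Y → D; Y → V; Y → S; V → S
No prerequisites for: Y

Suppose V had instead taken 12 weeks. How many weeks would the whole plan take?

As given, the longest chain is Y→V→R = 9+7+10 = 26, so the finish is 26 weeks.
Since V is critical, the +5 change carries straight to that chain (now 31 weeks).
That remains the longest chain; total 31 weeks.

31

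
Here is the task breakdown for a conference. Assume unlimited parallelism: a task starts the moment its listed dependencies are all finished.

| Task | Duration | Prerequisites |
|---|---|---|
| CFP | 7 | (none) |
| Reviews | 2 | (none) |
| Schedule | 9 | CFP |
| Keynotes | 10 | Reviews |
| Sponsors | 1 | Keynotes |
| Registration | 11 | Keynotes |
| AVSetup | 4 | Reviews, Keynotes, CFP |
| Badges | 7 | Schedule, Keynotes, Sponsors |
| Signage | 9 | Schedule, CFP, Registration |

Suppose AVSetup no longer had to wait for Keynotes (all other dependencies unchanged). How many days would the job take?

With the dependency in place, Reviews→Keynotes→Registration→Signage = 2+10+11+9 = 32 sets the finish at 32 days.
Without Keynotes→AVSetup, AVSetup's earliest start moves from 12 to 7.
The longest chain is now Reviews→Keynotes→Registration→Signage = 2+10+11+9 = 32, so the job takes 32 days.

32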